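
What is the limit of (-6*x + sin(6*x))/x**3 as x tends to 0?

Direct substitution gives 0/0.
Apply L'Hôpital: lim (6*cos(6*x) - 6)/(3*x^2), still 0/0.
Apply L'Hôpital: lim (-36*sin(6*x))/(6*x), still 0/0.
After 3 applications of L'Hôpital's rule the quotient is (-216*cos(6*x))/(6); substituting x = 0 gives -36.

-36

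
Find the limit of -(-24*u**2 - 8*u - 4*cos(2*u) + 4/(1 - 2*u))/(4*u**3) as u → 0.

Substitution gives 0/0 (the numerator vanishes to order 3).
Expand each term to order u^3: the coefficient of u^3 in -4·cos(2u) is 0 and in 4·1/(1 - 2u) is 32.
Lower-order terms cancel with the polynomial part, so the numerator is (32)·u^3 + o(u^3), and the limit is (32)/(-4) = -8.

-8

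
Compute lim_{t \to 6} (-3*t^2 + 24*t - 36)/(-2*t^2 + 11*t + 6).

12/13

Direct substitution gives 0/0, so factor. Both numerator and denominator have (t - 6) as a factor.
After cancelling, the expression reduces to (6 - 3*t)/(-2*t - 1).
Substituting t = 6 gives 12/13.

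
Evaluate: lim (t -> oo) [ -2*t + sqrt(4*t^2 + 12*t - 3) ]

An ∞ − ∞ form. Rationalising with the conjugate, the difference becomes (12t - 3) / (√(4*t^2 + 12*t - 3) + 2t).
For large t the denominator behaves like 2·2t, so the quotient tends to 12/4 = 3.

3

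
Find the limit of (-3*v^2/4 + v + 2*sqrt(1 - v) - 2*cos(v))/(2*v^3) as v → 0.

Substitution gives 0/0 (the numerator vanishes to order 3).
Expand each term to order v^3: the coefficient of v^3 in -2·cos(v) is 0 and in 2·√(1 - v) is -1/8.
Lower-order terms cancel with the polynomial part, so the numerator is (-1/8)·v^3 + o(v^3), and the limit is (-1/8)/(2) = -1/16.

-1/16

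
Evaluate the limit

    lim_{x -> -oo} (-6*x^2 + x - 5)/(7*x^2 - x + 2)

Numerator and denominator both have degree 2.
Dividing every term by x^2, all lower-order terms vanish and the limit is the ratio of leading coefficients, -6/(7) = -6/7.

-6/7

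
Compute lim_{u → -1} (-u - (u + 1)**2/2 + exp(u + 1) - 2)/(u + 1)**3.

1/6

Direct substitution gives 0/0.
Apply L'Hôpital: lim (-u + e^(u + 1) - 2)/(3*(u + 1)^2), still 0/0.
Apply L'Hôpital: lim (e^(u + 1) - 1)/(6*u + 6), still 0/0.
After 3 applications of L'Hôpital's rule the quotient is (e^(u + 1))/(6); substituting u = -1 gives 1/6.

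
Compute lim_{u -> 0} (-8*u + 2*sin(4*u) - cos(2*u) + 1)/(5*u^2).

2/5

Substitution gives 0/0; apply L'Hôpital's rule 2 times.
After differentiating numerator and denominator 2 times the quotient is (-32*sin(4*u) + 4*cos(2*u))/(10); at u = 0 this is 2/5.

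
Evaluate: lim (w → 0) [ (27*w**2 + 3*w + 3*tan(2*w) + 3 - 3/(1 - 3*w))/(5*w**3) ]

-73/5

Substitution gives 0/0; apply L'Hôpital's rule 3 times.
After differentiating numerator and denominator 3 times the quotient is (144*tan(2*w)^2/cos(2*w)^2 + 48/cos(2*w)^2 - 486/(3*w - 1)^4)/(30); at w = 0 this is -73/5.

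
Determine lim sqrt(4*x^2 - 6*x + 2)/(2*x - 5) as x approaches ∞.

For large |x|, √(4*x^2 - 6*x + 2) ≈ √4·|x| and the denominator ≈ 2x.
Since x → +∞, |x| = x, giving √4/(2) = 1.

1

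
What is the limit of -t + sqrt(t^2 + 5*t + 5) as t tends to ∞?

5/2

This has the form ∞ − ∞. Multiply and divide by the conjugate √(t^2 + 5*t + 5) + t.
That gives (5t + 5) / (√(t^2 + 5*t + 5) + t).
Divide numerator and denominator by t: the limit is 5/(2·1) = 5/2.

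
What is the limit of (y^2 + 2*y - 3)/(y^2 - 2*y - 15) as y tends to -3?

Since y = -3 makes numerator and denominator zero, (y + 3) divides both.
Cancelling it gives (y - 1)/(y - 5); now plug in y = -3 to get 1/2.

1/2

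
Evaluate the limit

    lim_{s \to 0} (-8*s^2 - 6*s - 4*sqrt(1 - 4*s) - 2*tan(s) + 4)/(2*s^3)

Substitution gives 0/0 (the numerator vanishes to order 3).
Expand each term to order s^3: the coefficient of s^3 in -4·√(1 - 4s) is 16 and in -2·tan(s) is -2/3.
Lower-order terms cancel with the polynomial part, so the numerator is (46/3)·s^3 + o(s^3), and the limit is (46/3)/(2) = 23/3.

23/3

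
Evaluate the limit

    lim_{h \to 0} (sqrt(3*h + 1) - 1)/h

3/2

Substitution gives 0/0. Multiply numerator and denominator by the conjugate √(1 + 3h) + √1.
The numerator becomes (1 + 3h) − 1 = 3h, so the expression simplifies to 3/(√(1 + 3h) + √1).
Letting h → 0 gives 3/(2√1) = 3/2.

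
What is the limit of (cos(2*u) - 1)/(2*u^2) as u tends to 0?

Direct substitution gives 0/0.
Apply L'Hôpital: lim (-2*sin(2*u))/(4*u), still 0/0.
After 2 applications of L'Hôpital's rule the quotient is (-4*cos(2*u))/(4); substituting u = 0 gives -1.

-1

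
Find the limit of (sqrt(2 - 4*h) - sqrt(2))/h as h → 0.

A 0/0 form; rationalise with √(2 - 4h) + √2. This collapses the numerator to -4h, leaving -4/(√(2 - 4h) + √2) → -4/(2√2) = -√(2).

-√(2)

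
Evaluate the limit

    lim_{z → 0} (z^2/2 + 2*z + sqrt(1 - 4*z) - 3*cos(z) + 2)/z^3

Substitution gives 0/0 (the numerator vanishes to order 3).
Expand each term to order z^3: the coefficient of z^3 in -3·cos(z) is 0 and in √(1 - 4z) is -4.
Lower-order terms cancel with the polynomial part, so the numerator is (-4)·z^3 + o(z^3), and the limit is (-4)/(1) = -4.

-4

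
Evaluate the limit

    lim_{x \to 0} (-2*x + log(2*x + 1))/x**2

Direct substitution gives 0/0.
Apply L'Hôpital: lim (-2 + 2/(2*x + 1))/(2*x), still 0/0.
After 2 applications of L'Hôpital's rule the quotient is (-4/(2*x + 1)^2)/(2); substituting x = 0 gives -2.

-2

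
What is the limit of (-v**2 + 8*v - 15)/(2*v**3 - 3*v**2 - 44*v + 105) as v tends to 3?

At v = 3 both the top and bottom vanish — a removable singularity. Factoring out (v - 3) from each leaves (5 - v)/(2*v^2 + 3*v - 35), which at v = 3 equals -1/4.

-1/4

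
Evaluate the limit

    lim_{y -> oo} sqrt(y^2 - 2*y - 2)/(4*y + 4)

For large |y|, √(y^2 - 2*y - 2) ≈ √1·|y| and the denominator ≈ 4y.
Since y → +∞, |y| = y, giving √1/(4) = 1/4.

1/4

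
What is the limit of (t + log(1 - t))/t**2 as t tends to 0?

Direct substitution gives 0/0.
Apply L'Hôpital: lim (1 - 1/(1 - t))/(2*t), still 0/0.
After 2 applications of L'Hôpital's rule the quotient is (-1/(1 - t)^2)/(2); substituting t = 0 gives -1/2.

-1/2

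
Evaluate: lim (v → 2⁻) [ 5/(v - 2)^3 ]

-∞

As v → 2⁻, (v - 2) → 0⁻, so (v - 2)^3 → 0⁻ and 5/(v - 2)^3 → -∞.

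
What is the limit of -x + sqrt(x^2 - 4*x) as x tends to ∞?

This has the form ∞ − ∞. Multiply and divide by the conjugate √(x^2 - 4*x) + x.
That gives (-4x) / (√(x^2 - 4*x) + x).
Divide numerator and denominator by x: the limit is -4/(2·1) = -2.

-2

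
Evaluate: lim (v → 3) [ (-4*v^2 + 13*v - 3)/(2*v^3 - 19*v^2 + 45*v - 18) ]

11/15

At v = 3 both the top and bottom vanish — a removable singularity. Factoring out (v - 3) from each leaves (1 - 4*v)/(2*v^2 - 13*v + 6), which at v = 3 equals 11/15.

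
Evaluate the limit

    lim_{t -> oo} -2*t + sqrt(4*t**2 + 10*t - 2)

An ∞ − ∞ form. Rationalising with the conjugate, the difference becomes (10t - 2) / (√(4*t^2 + 10*t - 2) + 2t).
For large t the denominator behaves like 2·2t, so the quotient tends to 10/4 = 5/2.

5/2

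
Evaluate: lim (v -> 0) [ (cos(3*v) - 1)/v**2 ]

Direct substitution gives 0/0.
Apply L'Hôpital: lim (-3*sin(3*v))/(2*v), still 0/0.
After 2 applications of L'Hôpital's rule the quotient is (-9*cos(3*v))/(2); substituting v = 0 gives -9/2.

-9/2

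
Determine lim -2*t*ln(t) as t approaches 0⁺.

This is a 0·(−∞) form. Rewrite as -2·ln(t) / t^(−1) and apply L'Hôpital:
the derivative quotient is -2·(1/t) / (−1·t^(−2)) = (2/1)·t^1 → 0.

0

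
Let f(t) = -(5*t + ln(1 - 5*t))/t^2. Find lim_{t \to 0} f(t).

Direct substitution gives 0/0.
Apply L'Hôpital: lim (5 - 5/(1 - 5*t))/(-2*t), still 0/0.
After 2 applications of L'Hôpital's rule the quotient is (-25/(1 - 5*t)^2)/(-2); substituting t = 0 gives 25/2.

25/2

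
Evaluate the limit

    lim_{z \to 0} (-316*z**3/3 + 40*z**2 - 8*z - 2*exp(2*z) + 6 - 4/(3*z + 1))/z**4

-976/3

Substitution gives 0/0; apply L'Hôpital's rule 4 times.
After differentiating numerator and denominator 4 times the quotient is (-32*e^(2*z) - 7776/(3*z + 1)^5)/(24); at z = 0 this is -976/3.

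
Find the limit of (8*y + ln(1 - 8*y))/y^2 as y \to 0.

-32

Direct substitution gives 0/0.
Apply L'Hôpital: lim (8 - 8/(1 - 8*y))/(2*y), still 0/0.
After 2 applications of L'Hôpital's rule the quotient is (-64/(1 - 8*y)^2)/(2); substituting y = 0 gives -32.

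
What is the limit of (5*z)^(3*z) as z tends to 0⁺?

1

Base → 0⁺ and exponent → 0⁺: a 0^0 form.
Take logs: 3z·ln(5z). This is 0·(−∞); rewriting as ln(5z)/(1/(3z)) and applying L'Hôpital gives 0.
Hence the limit is e^0 = 1.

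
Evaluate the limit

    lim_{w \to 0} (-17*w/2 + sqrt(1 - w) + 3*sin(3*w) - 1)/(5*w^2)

-1/40

Substitution gives 0/0 (the numerator vanishes to order 2).
Expand each term to order w^2: the coefficient of w^2 in 3·sin(3w) is 0 and in √(1 - w) is -1/8.
Lower-order terms cancel with the polynomial part, so the numerator is (-1/8)·w^2 + o(w^2), and the limit is (-1/8)/(5) = -1/40.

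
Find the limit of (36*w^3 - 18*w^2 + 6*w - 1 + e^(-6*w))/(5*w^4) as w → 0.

54/5

Direct substitution gives 0/0.
Apply L'Hôpital: lim (108*w^2 - 36*w + 6 - 6*e^(-6*w))/(20*w^3), still 0/0.
Apply L'Hôpital: lim (216*w - 36 + 36*e^(-6*w))/(60*w^2), still 0/0.
Apply L'Hôpital: lim (216 - 216*e^(-6*w))/(120*w), still 0/0.
After 4 applications of L'Hôpital's rule the quotient is (1296*e^(-6*w))/(120); substituting w = 0 gives 54/5.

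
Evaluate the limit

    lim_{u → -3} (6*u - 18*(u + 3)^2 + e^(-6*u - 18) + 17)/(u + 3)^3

Direct substitution gives 0/0.
Apply L'Hôpital: lim (-36*u - 6*e^(-6*u - 18) - 102)/(3*(u + 3)^2), still 0/0.
Apply L'Hôpital: lim (36*e^(-6*u - 18) - 36)/(6*u + 18), still 0/0.
After 3 applications of L'Hôpital's rule the quotient is (-216*e^(-6*u - 18))/(6); substituting u = -3 gives -36.

-36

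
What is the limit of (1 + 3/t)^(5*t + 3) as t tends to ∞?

e^(15)

The base → 1 and the exponent → ∞: a 1^∞ form.
Take logarithms: (5t + 3)·ln(1 + 3/t). Since ln(1+u) ~ u for small u, this behaves like (5t)·(3/t) → 15.
So the limit is e^(15).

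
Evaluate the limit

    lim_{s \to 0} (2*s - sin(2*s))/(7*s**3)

4/21

Direct substitution gives 0/0.
Apply L'Hôpital: lim (2 - 2*cos(2*s))/(21*s^2), still 0/0.
Apply L'Hôpital: lim (4*sin(2*s))/(42*s), still 0/0.
After 3 applications of L'Hôpital's rule the quotient is (8*cos(2*s))/(42); substituting s = 0 gives 4/21.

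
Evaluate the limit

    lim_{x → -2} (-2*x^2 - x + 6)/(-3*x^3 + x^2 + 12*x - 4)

Direct substitution gives 0/0, so factor. Both numerator and denominator have (x + 2) as a factor.
After cancelling, the expression reduces to (3 - 2*x)/(-3*x^2 + 7*x - 2).
Substituting x = -2 gives -1/4.

-1/4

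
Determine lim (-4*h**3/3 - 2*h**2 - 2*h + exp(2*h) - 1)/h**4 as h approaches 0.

2/3

Direct substitution gives 0/0.
Apply L'Hôpital: lim (-4*h^2 - 4*h + 2*e^(2*h) - 2)/(4*h^3), still 0/0.
Apply L'Hôpital: lim (-8*h + 4*e^(2*h) - 4)/(12*h^2), still 0/0.
Apply L'Hôpital: lim (8*e^(2*h) - 8)/(24*h), still 0/0.
After 4 applications of L'Hôpital's rule the quotient is (16*e^(2*h))/(24); substituting h = 0 gives 2/3.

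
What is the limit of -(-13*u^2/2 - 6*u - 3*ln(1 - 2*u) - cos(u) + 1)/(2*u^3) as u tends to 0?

-4

Substitution gives 0/0 (the numerator vanishes to order 3).
Expand each term to order u^3: the coefficient of u^3 in -3·ln(1 - 2u) is 8 and in −cos(u) is 0.
Lower-order terms cancel with the polynomial part, so the numerator is (8)·u^3 + o(u^3), and the limit is (8)/(-2) = -4.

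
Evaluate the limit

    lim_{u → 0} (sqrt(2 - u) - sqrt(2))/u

Substitution gives 0/0. Multiply numerator and denominator by the conjugate √(2 - u) + √2.
The numerator becomes (2 - u) − 2 = -u, so the expression simplifies to -1/(√(2 - u) + √2).
Letting u → 0 gives -1/(2√2) = -√(2)/4.

-√(2)/4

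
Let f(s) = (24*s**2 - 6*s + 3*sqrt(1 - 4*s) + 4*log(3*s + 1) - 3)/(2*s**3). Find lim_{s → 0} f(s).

12

Substitution gives 0/0 (the numerator vanishes to order 3).
Expand each term to order s^3: the coefficient of s^3 in 3·√(1 - 4s) is -12 and in 4·ln(1 + 3s) is 36.
Lower-order terms cancel with the polynomial part, so the numerator is (24)·s^3 + o(s^3), and the limit is (24)/(2) = 12.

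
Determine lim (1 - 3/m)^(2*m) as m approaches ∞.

Let L be the limit and take ln: ln L = lim (2m)·ln(1 - 3/m) = lim (2m)·(-3/m + O(1/m²)) = -6.
Hence L = e^(-6).

e^(-6)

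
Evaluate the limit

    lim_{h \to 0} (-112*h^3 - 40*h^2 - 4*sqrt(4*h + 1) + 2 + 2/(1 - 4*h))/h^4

Substitution gives 0/0 (the numerator vanishes to order 4).
Expand each term to order h^4: the coefficient of h^4 in 2·1/(1 - 4h) is 512 and in -4·√(1 + 4h) is 40.
Lower-order terms cancel with the polynomial part, so the numerator is (552)·h^4 + o(h^4), and the limit is (552)/(1) = 552.

552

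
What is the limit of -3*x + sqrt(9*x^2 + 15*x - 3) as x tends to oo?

5/2

This has the form ∞ − ∞. Multiply and divide by the conjugate √(9*x^2 + 15*x - 3) + 3x.
That gives (15x - 3) / (√(9*x^2 + 15*x - 3) + 3x).
Divide numerator and denominator by x: the limit is 15/(2·3) = 5/2.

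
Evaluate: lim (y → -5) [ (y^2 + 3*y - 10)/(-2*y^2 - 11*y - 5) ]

-7/9

At y = -5 both the top and bottom vanish — a removable singularity. Factoring out (y + 5) from each leaves (y - 2)/(-2*y - 1), which at y = -5 equals -7/9.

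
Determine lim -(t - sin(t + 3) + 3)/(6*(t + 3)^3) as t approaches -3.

Direct substitution gives 0/0.
Apply L'Hôpital: lim (1 - cos(t + 3))/(-18*(t + 3)^2), still 0/0.
Apply L'Hôpital: lim (sin(t + 3))/(-36*t - 108), still 0/0.
After 3 applications of L'Hôpital's rule the quotient is (cos(t + 3))/(-36); substituting t = -3 gives -1/36.

-1/36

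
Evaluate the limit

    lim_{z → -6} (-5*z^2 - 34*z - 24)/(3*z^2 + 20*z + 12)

-13/8

Since z = -6 makes numerator and denominator zero, (z + 6) divides both.
Cancelling it gives (-5*z - 4)/(3*z + 2); now plug in z = -6 to get -13/8.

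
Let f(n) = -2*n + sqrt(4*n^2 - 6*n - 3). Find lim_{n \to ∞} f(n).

An ∞ − ∞ form. Rationalising with the conjugate, the difference becomes (-6n - 3) / (√(4*n^2 - 6*n - 3) + 2n).
For large n the denominator behaves like 2·2n, so the quotient tends to -6/4 = -3/2.

-3/2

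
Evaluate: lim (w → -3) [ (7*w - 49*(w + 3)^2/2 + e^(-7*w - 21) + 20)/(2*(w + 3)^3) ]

Direct substitution gives 0/0.
Apply L'Hôpital: lim (-49*w - 7*e^(-7*w - 21) - 140)/(6*(w + 3)^2), still 0/0.
Apply L'Hôpital: lim (49*e^(-7*w - 21) - 49)/(12*w + 36), still 0/0.
After 3 applications of L'Hôpital's rule the quotient is (-343*e^(-7*w - 21))/(12); substituting w = -3 gives -343/12.

-343/12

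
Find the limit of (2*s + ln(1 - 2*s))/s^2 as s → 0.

-2

Direct substitution gives 0/0.
Apply L'Hôpital: lim (2 - 2/(1 - 2*s))/(2*s), still 0/0.
After 2 applications of L'Hôpital's rule the quotient is (-4/(1 - 2*s)^2)/(2); substituting s = 0 gives -2.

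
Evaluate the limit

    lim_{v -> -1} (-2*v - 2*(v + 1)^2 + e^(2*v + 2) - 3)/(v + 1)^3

4/3

Direct substitution gives 0/0.
Apply L'Hôpital: lim (-4*v + 2*e^(2*v + 2) - 6)/(3*(v + 1)^2), still 0/0.
Apply L'Hôpital: lim (4*e^(2*v + 2) - 4)/(6*v + 6), still 0/0.
After 3 applications of L'Hôpital's rule the quotient is (8*e^(2*v + 2))/(6); substituting v = -1 gives 4/3.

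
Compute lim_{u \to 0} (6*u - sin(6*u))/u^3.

36

Direct substitution gives 0/0.
Apply L'Hôpital: lim (6 - 6*cos(6*u))/(3*u^2), still 0/0.
Apply L'Hôpital: lim (36*sin(6*u))/(6*u), still 0/0.
After 3 applications of L'Hôpital's rule the quotient is (216*cos(6*u))/(6); substituting u = 0 gives 36.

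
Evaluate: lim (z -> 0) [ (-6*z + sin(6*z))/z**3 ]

Direct substitution gives 0/0.
Apply L'Hôpital: lim (6*cos(6*z) - 6)/(3*z^2), still 0/0.
Apply L'Hôpital: lim (-36*sin(6*z))/(6*z), still 0/0.
After 3 applications of L'Hôpital's rule the quotient is (-216*cos(6*z))/(6); substituting z = 0 gives -36.

-36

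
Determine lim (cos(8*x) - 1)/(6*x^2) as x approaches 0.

-16/3

Direct substitution gives 0/0.
Apply L'Hôpital: lim (-8*sin(8*x))/(12*x), still 0/0.
After 2 applications of L'Hôpital's rule the quotient is (-64*cos(8*x))/(12); substituting x = 0 gives -16/3.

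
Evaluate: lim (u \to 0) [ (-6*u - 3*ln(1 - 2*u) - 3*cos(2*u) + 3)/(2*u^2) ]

6

Substitution gives 0/0 (the numerator vanishes to order 2).
Expand each term to order u^2: the coefficient of u^2 in -3·cos(2u) is 6 and in -3·ln(1 - 2u) is 6.
Lower-order terms cancel with the polynomial part, so the numerator is (12)·u^2 + o(u^2), and the limit is (12)/(2) = 6.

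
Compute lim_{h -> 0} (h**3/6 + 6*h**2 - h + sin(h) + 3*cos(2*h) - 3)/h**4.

Substitution gives 0/0 (the numerator vanishes to order 4).
Expand each term to order h^4: the coefficient of h^4 in sin(h) is 0 and in 3·cos(2h) is 2.
Lower-order terms cancel with the polynomial part, so the numerator is (2)·h^4 + o(h^4), and the limit is (2)/(1) = 2.

2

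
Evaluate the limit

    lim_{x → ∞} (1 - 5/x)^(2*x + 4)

Let L be the limit and take ln: ln L = lim (2x + 4)·ln(1 - 5/x) = lim (2x + 4)·(-5/x + O(1/x²)) = -10.
Hence L = e^(-10).

e^(-10)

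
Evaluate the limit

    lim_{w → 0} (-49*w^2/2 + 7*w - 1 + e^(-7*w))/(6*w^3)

Direct substitution gives 0/0.
Apply L'Hôpital: lim (-49*w + 7 - 7*e^(-7*w))/(18*w^2), still 0/0.
Apply L'Hôpital: lim (-49 + 49*e^(-7*w))/(36*w), still 0/0.
After 3 applications of L'Hôpital's rule the quotient is (-343*e^(-7*w))/(36); substituting w = 0 gives -343/36.

-343/36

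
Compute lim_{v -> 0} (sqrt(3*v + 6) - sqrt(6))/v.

Substitution gives 0/0. Multiply numerator and denominator by the conjugate √(6 + 3v) + √6.
The numerator becomes (6 + 3v) − 6 = 3v, so the expression simplifies to 3/(√(6 + 3v) + √6).
Letting v → 0 gives 3/(2√6) = √(6)/4.

√(6)/4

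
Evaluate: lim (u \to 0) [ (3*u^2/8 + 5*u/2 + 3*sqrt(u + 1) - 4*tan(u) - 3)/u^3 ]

-55/48

Substitution gives 0/0; apply L'Hôpital's rule 3 times.
After differentiating numerator and denominator 3 times the quotient is (16/cos(u)^2 - 24/cos(u)^4 + 9/(8*(u + 1)^(5/2)))/(6); at u = 0 this is -55/48.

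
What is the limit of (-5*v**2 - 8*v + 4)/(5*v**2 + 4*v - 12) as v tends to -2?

-3/4

Since v = -2 makes numerator and denominator zero, (v + 2) divides both.
Cancelling it gives (2 - 5*v)/(5*v - 6); now plug in v = -2 to get -3/4.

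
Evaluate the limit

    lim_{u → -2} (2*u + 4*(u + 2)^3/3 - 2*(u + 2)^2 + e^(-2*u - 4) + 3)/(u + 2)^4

Direct substitution gives 0/0.
Apply L'Hôpital: lim (-4*u + 4*(u + 2)^2 - 2*e^(-2*u - 4) - 6)/(4*(u + 2)^3), still 0/0.
Apply L'Hôpital: lim (8*u + 4*e^(-2*u - 4) + 12)/(12*(u + 2)^2), still 0/0.
Apply L'Hôpital: lim (8 - 8*e^(-2*u - 4))/(24*u + 48), still 0/0.
After 4 applications of L'Hôpital's rule the quotient is (16*e^(-2*u - 4))/(24); substituting u = -2 gives 2/3.

2/3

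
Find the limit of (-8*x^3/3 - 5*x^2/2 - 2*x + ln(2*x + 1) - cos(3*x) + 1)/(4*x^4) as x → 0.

-59/32

Substitution gives 0/0 (the numerator vanishes to order 4).
Expand each term to order x^4: the coefficient of x^4 in −cos(3x) is -27/8 and in ln(1 + 2x) is -4.
Lower-order terms cancel with the polynomial part, so the numerator is (-59/8)·x^4 + o(x^4), and the limit is (-59/8)/(4) = -59/32.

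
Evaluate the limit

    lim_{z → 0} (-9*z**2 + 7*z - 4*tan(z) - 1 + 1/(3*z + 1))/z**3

Substitution gives 0/0 (the numerator vanishes to order 3).
Expand each term to order z^3: the coefficient of z^3 in -4·tan(z) is -4/3 and in 1/(1 + 3z) is -27.
Lower-order terms cancel with the polynomial part, so the numerator is (-85/3)·z^3 + o(z^3), and the limit is (-85/3)/(1) = -85/3.

-85/3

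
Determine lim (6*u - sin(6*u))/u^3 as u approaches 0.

36

Direct substitution gives 0/0.
Apply L'Hôpital: lim (6 - 6*cos(6*u))/(3*u^2), still 0/0.
Apply L'Hôpital: lim (36*sin(6*u))/(6*u), still 0/0.
After 3 applications of L'Hôpital's rule the quotient is (216*cos(6*u))/(6); substituting u = 0 gives 36.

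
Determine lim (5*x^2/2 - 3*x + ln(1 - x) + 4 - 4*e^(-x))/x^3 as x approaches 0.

1/3

Substitution gives 0/0 (the numerator vanishes to order 3).
Expand each term to order x^3: the coefficient of x^3 in ln(1 - x) is -1/3 and in -4·e^(-x) is 2/3.
Lower-order terms cancel with the polynomial part, so the numerator is (1/3)·x^3 + o(x^3), and the limit is (1/3)/(1) = 1/3.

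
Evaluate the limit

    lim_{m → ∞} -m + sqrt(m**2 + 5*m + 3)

An ∞ − ∞ form. Rationalising with the conjugate, the difference becomes (5m + 3) / (√(m^2 + 5*m + 3) + m).
For large m the denominator behaves like 2·m, so the quotient tends to 5/2 = 5/2.

5/2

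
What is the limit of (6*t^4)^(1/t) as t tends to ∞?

1

Base → ∞ and exponent → 0: an ∞^0 form.
Take logs: (1/t)·ln(6·t^4) = (ln 6 + 4·ln t)/t → 0.
So the limit is e^0 = 1.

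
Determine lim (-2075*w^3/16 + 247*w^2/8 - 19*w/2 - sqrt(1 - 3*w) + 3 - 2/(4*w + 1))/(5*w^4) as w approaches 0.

-65131/640

Substitution gives 0/0 (the numerator vanishes to order 4).
Expand each term to order w^4: the coefficient of w^4 in -2·1/(1 + 4w) is -512 and in −√(1 - 3w) is 405/128.
Lower-order terms cancel with the polynomial part, so the numerator is (-65131/128)·w^4 + o(w^4), and the limit is (-65131/128)/(5) = -65131/640.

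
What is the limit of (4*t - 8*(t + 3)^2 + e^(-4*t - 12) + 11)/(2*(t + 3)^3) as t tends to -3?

-16/3

Direct substitution gives 0/0.
Apply L'Hôpital: lim (-16*t - 4*e^(-4*t - 12) - 44)/(6*(t + 3)^2), still 0/0.
Apply L'Hôpital: lim (16*e^(-4*t - 12) - 16)/(12*t + 36), still 0/0.
After 3 applications of L'Hôpital's rule the quotient is (-64*e^(-4*t - 12))/(12); substituting t = -3 gives -16/3.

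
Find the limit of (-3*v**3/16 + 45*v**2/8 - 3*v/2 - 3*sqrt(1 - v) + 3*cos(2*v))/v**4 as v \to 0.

271/128

Substitution gives 0/0 (the numerator vanishes to order 4).
Expand each term to order v^4: the coefficient of v^4 in -3·√(1 - v) is 15/128 and in 3·cos(2v) is 2.
Lower-order terms cancel with the polynomial part, so the numerator is (271/128)·v^4 + o(v^4), and the limit is (271/128)/(1) = 271/128.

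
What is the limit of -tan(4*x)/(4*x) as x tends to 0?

Substitution gives 0/0.
Since tan(u)/u → 1 as u → 0, tan(4x)/(4x) → 1 and the limit is 4/(-4) = -1.

-1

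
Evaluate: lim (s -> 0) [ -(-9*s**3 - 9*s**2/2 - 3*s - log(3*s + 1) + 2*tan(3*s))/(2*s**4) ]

-81/8

Substitution gives 0/0; apply L'Hôpital's rule 4 times.
After differentiating numerator and denominator 4 times the quotient is (3888*tan(3*s)^3/cos(3*s)^2 + 2592*tan(3*s)/cos(3*s)^2 + 486/(3*s + 1)^4)/(-48); at s = 0 this is -81/8.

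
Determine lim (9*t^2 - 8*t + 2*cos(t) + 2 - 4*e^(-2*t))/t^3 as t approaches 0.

16/3

Substitution gives 0/0 (the numerator vanishes to order 3).
Expand each term to order t^3: the coefficient of t^3 in 2·cos(t) is 0 and in -4·e^(-2t) is 16/3.
Lower-order terms cancel with the polynomial part, so the numerator is (16/3)·t^3 + o(t^3), and the limit is (16/3)/(1) = 16/3.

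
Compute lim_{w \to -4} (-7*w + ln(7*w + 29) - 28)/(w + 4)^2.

-49/2

Direct substitution gives 0/0.
Apply L'Hôpital: lim (-7 + 7/(7*w + 29))/(2*w + 8), still 0/0.
After 2 applications of L'Hôpital's rule the quotient is (-49/(7*w + 29)^2)/(2); substituting w = -4 gives -49/2.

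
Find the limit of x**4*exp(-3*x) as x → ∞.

Write as x^4/e^{3x}, an ∞/∞ form.
Exponential growth dominates any polynomial, so repeated L'Hôpital (or the standard result) gives 0.

0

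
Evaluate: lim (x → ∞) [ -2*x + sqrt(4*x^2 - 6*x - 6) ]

An ∞ − ∞ form. Rationalising with the conjugate, the difference becomes (-6x - 6) / (√(4*x^2 - 6*x - 6) + 2x).
For large x the denominator behaves like 2·2x, so the quotient tends to -6/4 = -3/2.

-3/2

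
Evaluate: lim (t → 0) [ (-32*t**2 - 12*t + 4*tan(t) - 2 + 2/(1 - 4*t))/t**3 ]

388/3

Substitution gives 0/0 (the numerator vanishes to order 3).
Expand each term to order t^3: the coefficient of t^3 in 2·1/(1 - 4t) is 128 and in 4·tan(t) is 4/3.
Lower-order terms cancel with the polynomial part, so the numerator is (388/3)·t^3 + o(t^3), and the limit is (388/3)/(1) = 388/3.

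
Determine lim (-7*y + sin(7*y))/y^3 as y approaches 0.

-343/6

Direct substitution gives 0/0.
Apply L'Hôpital: lim (7*cos(7*y) - 7)/(3*y^2), still 0/0.
Apply L'Hôpital: lim (-49*sin(7*y))/(6*y), still 0/0.
After 3 applications of L'Hôpital's rule the quotient is (-343*cos(7*y))/(6); substituting y = 0 gives -343/6.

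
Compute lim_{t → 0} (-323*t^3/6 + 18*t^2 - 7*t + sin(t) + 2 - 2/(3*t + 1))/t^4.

Substitution gives 0/0 (the numerator vanishes to order 4).
Expand each term to order t^4: the coefficient of t^4 in -2·1/(1 + 3t) is -162 and in sin(t) is 0.
Lower-order terms cancel with the polynomial part, so the numerator is (-162)·t^4 + o(t^4), and the limit is (-162)/(1) = -162.

-162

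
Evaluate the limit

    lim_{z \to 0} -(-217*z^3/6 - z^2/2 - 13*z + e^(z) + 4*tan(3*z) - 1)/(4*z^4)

-1/96

Substitution gives 0/0 (the numerator vanishes to order 4).
Expand each term to order z^4: the coefficient of z^4 in 4·tan(3z) is 0 and in e^(z) is 1/24.
Lower-order terms cancel with the polynomial part, so the numerator is (1/24)·z^4 + o(z^4), and the limit is (1/24)/(-4) = -1/96.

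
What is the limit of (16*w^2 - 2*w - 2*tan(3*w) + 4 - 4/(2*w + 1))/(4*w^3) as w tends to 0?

7/2

Substitution gives 0/0 (the numerator vanishes to order 3).
Expand each term to order w^3: the coefficient of w^3 in -2·tan(3w) is -18 and in -4·1/(1 + 2w) is 32.
Lower-order terms cancel with the polynomial part, so the numerator is (14)·w^3 + o(w^3), and the limit is (14)/(4) = 7/2.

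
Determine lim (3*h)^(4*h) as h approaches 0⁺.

1

Base → 0⁺ and exponent → 0⁺: a 0^0 form.
Take logs: 4h·ln(3h). This is 0·(−∞); rewriting as ln(3h)/(1/(4h)) and applying L'Hôpital gives 0.
Hence the limit is e^0 = 1.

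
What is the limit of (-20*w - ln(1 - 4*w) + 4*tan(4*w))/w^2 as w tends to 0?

8

Substitution gives 0/0; apply L'Hôpital's rule 2 times.
After differentiating numerator and denominator 2 times the quotient is (128*tan(4*w)/cos(4*w)^2 + 16/(4*w - 1)^2)/(2); at w = 0 this is 8.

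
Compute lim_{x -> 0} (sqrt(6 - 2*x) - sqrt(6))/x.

A 0/0 form; rationalise with √(6 - 2x) + √6. This collapses the numerator to -2x, leaving -2/(√(6 - 2x) + √6) → -2/(2√6) = -√(6)/6.

-√(6)/6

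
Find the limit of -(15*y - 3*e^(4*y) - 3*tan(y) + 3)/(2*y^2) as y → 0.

Substitution gives 0/0; apply L'Hôpital's rule 2 times.
After differentiating numerator and denominator 2 times the quotient is (-48*e^(4*y) - 6*tan(y)^3 - 6*tan(y))/(-4); at y = 0 this is 12.

12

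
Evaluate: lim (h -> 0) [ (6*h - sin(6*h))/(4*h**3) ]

Direct substitution gives 0/0.
Apply L'Hôpital: lim (6 - 6*cos(6*h))/(12*h^2), still 0/0.
Apply L'Hôpital: lim (36*sin(6*h))/(24*h), still 0/0.
After 3 applications of L'Hôpital's rule the quotient is (216*cos(6*h))/(24); substituting h = 0 gives 9.

9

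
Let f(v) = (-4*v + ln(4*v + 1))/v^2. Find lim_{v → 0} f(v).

Direct substitution gives 0/0.
Apply L'Hôpital: lim (-4 + 4/(4*v + 1))/(2*v), still 0/0.
After 2 applications of L'Hôpital's rule the quotient is (-16/(4*v + 1)^2)/(2); substituting v = 0 gives -8.

-8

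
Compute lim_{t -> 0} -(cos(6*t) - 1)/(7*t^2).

18/7

Direct substitution gives 0/0.
Apply L'Hôpital: lim (-6*sin(6*t))/(-14*t), still 0/0.
After 2 applications of L'Hôpital's rule the quotient is (-36*cos(6*t))/(-14); substituting t = 0 gives 18/7.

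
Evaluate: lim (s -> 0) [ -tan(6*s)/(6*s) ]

-1

Substitution gives 0/0.
Since tan(u)/u → 1 as u → 0, tan(6s)/(6s) → 1 and the limit is 6/(-6) = -1.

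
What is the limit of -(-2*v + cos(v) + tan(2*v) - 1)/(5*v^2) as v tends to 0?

Substitution gives 0/0 (the numerator vanishes to order 2).
Expand each term to order v^2: the coefficient of v^2 in cos(v) is -1/2 and in tan(2v) is 0.
Lower-order terms cancel with the polynomial part, so the numerator is (-1/2)·v^2 + o(v^2), and the limit is (-1/2)/(-5) = 1/10.

1/10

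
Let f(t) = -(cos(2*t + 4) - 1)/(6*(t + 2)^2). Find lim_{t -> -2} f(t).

Direct substitution gives 0/0.
Apply L'Hôpital: lim (-2*sin(2*t + 4))/(-12*t - 24), still 0/0.
After 2 applications of L'Hôpital's rule the quotient is (-4*cos(2*t + 4))/(-12); substituting t = -2 gives 1/3.

1/3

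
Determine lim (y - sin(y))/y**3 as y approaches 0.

1/6

Direct substitution gives 0/0.
Apply L'Hôpital: lim (1 - cos(y))/(3*y^2), still 0/0.
Apply L'Hôpital: lim (sin(y))/(6*y), still 0/0.
After 3 applications of L'Hôpital's rule the quotient is (cos(y))/(6); substituting y = 0 gives 1/6.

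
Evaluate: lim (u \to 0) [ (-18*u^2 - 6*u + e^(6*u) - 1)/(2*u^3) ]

18

Direct substitution gives 0/0.
Apply L'Hôpital: lim (-36*u + 6*e^(6*u) - 6)/(6*u^2), still 0/0.
Apply L'Hôpital: lim (36*e^(6*u) - 36)/(12*u), still 0/0.
After 3 applications of L'Hôpital's rule the quotient is (216*e^(6*u))/(12); substituting u = 0 gives 18.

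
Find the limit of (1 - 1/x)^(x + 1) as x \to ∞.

Write it as [(1 - 1/x)^x]^(1) · (1 - 1/x)^(1). The bracketed term tends to e^(-1) and the second factor to 1, so the limit is e^(-1).

e^(-1)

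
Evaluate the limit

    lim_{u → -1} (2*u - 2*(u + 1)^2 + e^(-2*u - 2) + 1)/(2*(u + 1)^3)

Direct substitution gives 0/0.
Apply L'Hôpital: lim (-4*u - 2*e^(-2*u - 2) - 2)/(6*(u + 1)^2), still 0/0.
Apply L'Hôpital: lim (4*e^(-2*u - 2) - 4)/(12*u + 12), still 0/0.
After 3 applications of L'Hôpital's rule the quotient is (-8*e^(-2*u - 2))/(12); substituting u = -1 gives -2/3.

-2/3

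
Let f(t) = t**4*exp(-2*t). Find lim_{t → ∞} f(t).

Write as t^4/e^{2t}, an ∞/∞ form.
Exponential growth dominates any polynomial, so repeated L'Hôpital (or the standard result) gives 0.

0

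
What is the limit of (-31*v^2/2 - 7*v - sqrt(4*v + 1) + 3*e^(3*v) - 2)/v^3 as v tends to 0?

19/2

Substitution gives 0/0 (the numerator vanishes to order 3).
Expand each term to order v^3: the coefficient of v^3 in −√(1 + 4v) is -4 and in 3·e^(3v) is 27/2.
Lower-order terms cancel with the polynomial part, so the numerator is (19/2)·v^3 + o(v^3), and the limit is (19/2)/(1) = 19/2.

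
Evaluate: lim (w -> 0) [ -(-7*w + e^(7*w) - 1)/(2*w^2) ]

-49/4

Direct substitution gives 0/0.
Apply L'Hôpital: lim (7*e^(7*w) - 7)/(-4*w), still 0/0.
After 2 applications of L'Hôpital's rule the quotient is (49*e^(7*w))/(-4); substituting w = 0 gives -49/4.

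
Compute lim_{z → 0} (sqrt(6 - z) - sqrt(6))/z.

-√(6)/12

Substitution gives 0/0. Multiply numerator and denominator by the conjugate √(6 - z) + √6.
The numerator becomes (6 - z) − 6 = -z, so the expression simplifies to -1/(√(6 - z) + √6).
Letting z → 0 gives -1/(2√6) = -√(6)/12.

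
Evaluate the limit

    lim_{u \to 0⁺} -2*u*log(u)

0

This is a 0·(−∞) form. Rewrite as -2·ln(u) / u^(−1) and apply L'Hôpital:
the derivative quotient is -2·(1/u) / (−1·u^(−2)) = (2/1)·u^1 → 0.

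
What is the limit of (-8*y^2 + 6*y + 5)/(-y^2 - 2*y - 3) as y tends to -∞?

Numerator and denominator both have degree 2.
Dividing every term by y^2, all lower-order terms vanish and the limit is the ratio of leading coefficients, -8/(-1) = 8.

8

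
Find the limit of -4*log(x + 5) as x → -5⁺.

As x → -5⁺, x + 5 → 0⁺ and ln(x + 5) → −∞.
Multiplying by -4 gives ∞.

∞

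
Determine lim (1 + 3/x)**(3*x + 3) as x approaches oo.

Let L be the limit and take ln: ln L = lim (3x + 3)·ln(1 + 3/x) = lim (3x + 3)·(3/x + O(1/x²)) = 9.
Hence L = e^(9).

e^(9)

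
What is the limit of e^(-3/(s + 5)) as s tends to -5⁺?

As s → -5⁺, -3/(s + 5) → −∞, so e^(-3/(s + 5)) → 0.

0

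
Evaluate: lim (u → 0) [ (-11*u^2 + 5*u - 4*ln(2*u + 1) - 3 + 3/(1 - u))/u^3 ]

Substitution gives 0/0 (the numerator vanishes to order 3).
Expand each term to order u^3: the coefficient of u^3 in -4·ln(1 + 2u) is -32/3 and in 3·1/(1 - u) is 3.
Lower-order terms cancel with the polynomial part, so the numerator is (-23/3)·u^3 + o(u^3), and the limit is (-23/3)/(1) = -23/3.

-23/3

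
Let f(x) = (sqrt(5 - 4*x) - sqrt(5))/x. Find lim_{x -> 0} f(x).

-2*√(5)/5

Substitution gives 0/0. Multiply numerator and denominator by the conjugate √(5 - 4x) + √5.
The numerator becomes (5 - 4x) − 5 = -4x, so the expression simplifies to -4/(√(5 - 4x) + √5).
Letting x → 0 gives -4/(2√5) = -2*√(5)/5.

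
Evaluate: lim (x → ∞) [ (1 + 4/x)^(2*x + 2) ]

e^(8)

Write it as [(1 + 4/x)^x]^(2) · (1 + 4/x)^(2). The bracketed term tends to e^(4) and the second factor to 1, so the limit is e^(8).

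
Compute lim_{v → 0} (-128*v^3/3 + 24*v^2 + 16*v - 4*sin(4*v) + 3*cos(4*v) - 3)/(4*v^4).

Substitution gives 0/0; apply L'Hôpital's rule 4 times.
After differentiating numerator and denominator 4 times the quotient is (-1024*sin(4*v) + 768*cos(4*v))/(96); at v = 0 this is 8.

8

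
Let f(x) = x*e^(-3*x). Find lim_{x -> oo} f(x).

0

Write as x^1/e^{3x}, an ∞/∞ form.
Exponential growth dominates any polynomial, so repeated L'Hôpital (or the standard result) gives 0.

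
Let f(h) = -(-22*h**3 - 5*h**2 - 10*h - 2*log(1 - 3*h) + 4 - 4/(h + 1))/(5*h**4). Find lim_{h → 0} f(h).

Substitution gives 0/0; apply L'Hôpital's rule 4 times.
After differentiating numerator and denominator 4 times the quotient is (972/(3*h - 1)^4 - 96/(h + 1)^5)/(-120); at h = 0 this is -73/10.

-73/10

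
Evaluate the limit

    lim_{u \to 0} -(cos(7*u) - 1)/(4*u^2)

Direct substitution gives 0/0.
Apply L'Hôpital: lim (-7*sin(7*u))/(-8*u), still 0/0.
After 2 applications of L'Hôpital's rule the quotient is (-49*cos(7*u))/(-8); substituting u = 0 gives 49/8.

49/8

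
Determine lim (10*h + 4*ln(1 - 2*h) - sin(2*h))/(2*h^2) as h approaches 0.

-4

Substitution gives 0/0; apply L'Hôpital's rule 2 times.
After differentiating numerator and denominator 2 times the quotient is (4*sin(2*h) - 16/(2*h - 1)^2)/(4); at h = 0 this is -4.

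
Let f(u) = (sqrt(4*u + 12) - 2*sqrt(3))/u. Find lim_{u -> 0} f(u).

√(3)/3

Substitution gives 0/0. Multiply numerator and denominator by the conjugate √(12 + 4u) + √12.
The numerator becomes (12 + 4u) − 12 = 4u, so the expression simplifies to 4/(√(12 + 4u) + √12).
Letting u → 0 gives 4/(2√12) = √(3)/3.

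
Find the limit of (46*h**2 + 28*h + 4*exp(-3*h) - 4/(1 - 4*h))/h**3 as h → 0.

-274

Substitution gives 0/0; apply L'Hôpital's rule 3 times.
After differentiating numerator and denominator 3 times the quotient is (-108*e^(-3*h) - 1536/(4*h - 1)^4)/(6); at h = 0 this is -274.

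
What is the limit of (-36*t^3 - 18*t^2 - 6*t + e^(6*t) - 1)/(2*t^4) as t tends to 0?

Direct substitution gives 0/0.
Apply L'Hôpital: lim (-108*t^2 - 36*t + 6*e^(6*t) - 6)/(8*t^3), still 0/0.
Apply L'Hôpital: lim (-216*t + 36*e^(6*t) - 36)/(24*t^2), still 0/0.
Apply L'Hôpital: lim (216*e^(6*t) - 216)/(48*t), still 0/0.
After 4 applications of L'Hôpital's rule the quotient is (1296*e^(6*t))/(48); substituting t = 0 gives 27.

27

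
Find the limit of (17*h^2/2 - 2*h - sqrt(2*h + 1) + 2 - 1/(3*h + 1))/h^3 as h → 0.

53/2

Substitution gives 0/0; apply L'Hôpital's rule 3 times.
After differentiating numerator and denominator 3 times the quotient is (162/(3*h + 1)^4 - 3/(2*h + 1)^(5/2))/(6); at h = 0 this is 53/2.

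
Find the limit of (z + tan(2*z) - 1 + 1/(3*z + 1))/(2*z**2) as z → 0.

Substitution gives 0/0 (the numerator vanishes to order 2).
Expand each term to order z^2: the coefficient of z^2 in tan(2z) is 0 and in 1/(1 + 3z) is 9.
Lower-order terms cancel with the polynomial part, so the numerator is (9)·z^2 + o(z^2), and the limit is (9)/(2) = 9/2.

9/2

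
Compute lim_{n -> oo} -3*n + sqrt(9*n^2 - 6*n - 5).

This has the form ∞ − ∞. Multiply and divide by the conjugate √(9*n^2 - 6*n - 5) + 3n.
That gives (-6n - 5) / (√(9*n^2 - 6*n - 5) + 3n).
Divide numerator and denominator by n: the limit is -6/(2·3) = -1.

-1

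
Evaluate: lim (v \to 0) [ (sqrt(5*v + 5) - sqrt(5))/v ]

√(5)/2

A 0/0 form; rationalise with √(5 + 5v) + √5. This collapses the numerator to 5v, leaving 5/(√(5 + 5v) + √5) → 5/(2√5) = √(5)/2.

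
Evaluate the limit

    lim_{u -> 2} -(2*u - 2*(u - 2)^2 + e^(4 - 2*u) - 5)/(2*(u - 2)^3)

2/3

Direct substitution gives 0/0.
Apply L'Hôpital: lim (-4*u - 2*e^(4 - 2*u) + 10)/(-6*(u - 2)^2), still 0/0.
Apply L'Hôpital: lim (4*e^(4 - 2*u) - 4)/(24 - 12*u), still 0/0.
After 3 applications of L'Hôpital's rule the quotient is (-8*e^(4 - 2*u))/(-12); substituting u = 2 gives 2/3.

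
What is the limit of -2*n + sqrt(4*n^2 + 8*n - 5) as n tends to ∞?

2

An ∞ − ∞ form. Rationalising with the conjugate, the difference becomes (8n - 5) / (√(4*n^2 + 8*n - 5) + 2n).
For large n the denominator behaves like 2·2n, so the quotient tends to 8/4 = 2.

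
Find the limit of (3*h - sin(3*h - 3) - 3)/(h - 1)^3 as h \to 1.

9/2

Direct substitution gives 0/0.
Apply L'Hôpital: lim (3 - 3*cos(3*h - 3))/(3*(h - 1)^2), still 0/0.
Apply L'Hôpital: lim (9*sin(3*h - 3))/(6*h - 6), still 0/0.
After 3 applications of L'Hôpital's rule the quotient is (27*cos(3*h - 3))/(6); substituting h = 1 gives 9/2.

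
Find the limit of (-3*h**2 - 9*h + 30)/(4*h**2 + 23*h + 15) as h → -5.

-21/17

Direct substitution gives 0/0, so factor. Both numerator and denominator have (h + 5) as a factor.
After cancelling, the expression reduces to (6 - 3*h)/(4*h + 3).
Substituting h = -5 gives -21/17.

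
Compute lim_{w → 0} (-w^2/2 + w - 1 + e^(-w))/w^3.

Direct substitution gives 0/0.
Apply L'Hôpital: lim (-w + 1 - e^(-w))/(3*w^2), still 0/0.
Apply L'Hôpital: lim (-1 + e^(-w))/(6*w), still 0/0.
After 3 applications of L'Hôpital's rule the quotient is (-e^(-w))/(6); substituting w = 0 gives -1/6.

-1/6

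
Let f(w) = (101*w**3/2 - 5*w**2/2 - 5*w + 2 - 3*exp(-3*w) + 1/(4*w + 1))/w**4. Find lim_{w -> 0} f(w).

Substitution gives 0/0 (the numerator vanishes to order 4).
Expand each term to order w^4: the coefficient of w^4 in 1/(1 + 4w) is 256 and in -3·e^(-3w) is -81/8.
Lower-order terms cancel with the polynomial part, so the numerator is (1967/8)·w^4 + o(w^4), and the limit is (1967/8)/(1) = 1967/8.

1967/8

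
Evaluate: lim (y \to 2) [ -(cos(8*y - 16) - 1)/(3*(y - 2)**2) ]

Direct substitution gives 0/0.
Apply L'Hôpital: lim (-8*sin(8*y - 16))/(12 - 6*y), still 0/0.
After 2 applications of L'Hôpital's rule the quotient is (-64*cos(8*y - 16))/(-6); substituting y = 2 gives 32/3.

32/3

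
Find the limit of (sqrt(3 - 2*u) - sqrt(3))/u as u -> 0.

Substitution gives 0/0. Multiply numerator and denominator by the conjugate √(3 - 2u) + √3.
The numerator becomes (3 - 2u) − 3 = -2u, so the expression simplifies to -2/(√(3 - 2u) + √3).
Letting u → 0 gives -2/(2√3) = -√(3)/3.

-√(3)/3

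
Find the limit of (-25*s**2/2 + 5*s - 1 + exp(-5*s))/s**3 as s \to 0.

-125/6

Direct substitution gives 0/0.
Apply L'Hôpital: lim (-25*s + 5 - 5*e^(-5*s))/(3*s^2), still 0/0.
Apply L'Hôpital: lim (-25 + 25*e^(-5*s))/(6*s), still 0/0.
After 3 applications of L'Hôpital's rule the quotient is (-125*e^(-5*s))/(6); substituting s = 0 gives -125/6.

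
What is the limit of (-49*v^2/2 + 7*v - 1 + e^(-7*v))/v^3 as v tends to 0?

-343/6

Direct substitution gives 0/0.
Apply L'Hôpital: lim (-49*v + 7 - 7*e^(-7*v))/(3*v^2), still 0/0.
Apply L'Hôpital: lim (-49 + 49*e^(-7*v))/(6*v), still 0/0.
After 3 applications of L'Hôpital's rule the quotient is (-343*e^(-7*v))/(6); substituting v = 0 gives -343/6.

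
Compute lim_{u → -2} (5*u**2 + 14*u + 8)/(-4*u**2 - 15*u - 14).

-6

Direct substitution gives 0/0, so factor. Both numerator and denominator have (u + 2) as a factor.
After cancelling, the expression reduces to (5*u + 4)/(-4*u - 7).
Substituting u = -2 gives -6.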